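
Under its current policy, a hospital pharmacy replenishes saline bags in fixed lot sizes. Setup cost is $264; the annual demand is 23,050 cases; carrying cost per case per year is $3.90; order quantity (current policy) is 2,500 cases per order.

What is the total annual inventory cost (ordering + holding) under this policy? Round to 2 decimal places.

$7,309.08

Ordering: D/Q × S = 23,050/2,500 × $264 = $2,434.08
Holding:  Q/2 × H = 2,500/2 × $3.9 = $4,875.00
Total = $2,434.08 + $4,875.00 = $7,309.08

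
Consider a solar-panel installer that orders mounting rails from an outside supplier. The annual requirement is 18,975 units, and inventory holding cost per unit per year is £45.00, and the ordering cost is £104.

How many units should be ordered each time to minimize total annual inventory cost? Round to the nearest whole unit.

2DS/H = 2·18,975·104/45 = 87,706.67
EOQ = √87,706.67 ≈ 296.15

296 units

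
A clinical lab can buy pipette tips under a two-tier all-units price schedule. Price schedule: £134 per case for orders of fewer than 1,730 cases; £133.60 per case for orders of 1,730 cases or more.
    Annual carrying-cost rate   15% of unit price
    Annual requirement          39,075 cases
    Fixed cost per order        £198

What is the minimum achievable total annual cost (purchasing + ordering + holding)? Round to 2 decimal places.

H₁ = 15%×£134 = £20.1000;  H₂ = 15%×£133.60 = £20.0400
EOQ₁ = √(2×39,075×198/20.1000) = 877.40  (< 1,730, feasible at tier 1)
EOQ₂ = √(2×39,075×198/20.0400) = 878.72  (< 1,730 → use Q = 1,730 at tier-2 price)
TC(tier 1 (EOQ₁), Q≈877.4) = £5,253,685.80
TC(tier 2, Q≈1,730.0) = £5,242,226.77
Minimum at tier 2: £5,242,226.77

£5,242,226.77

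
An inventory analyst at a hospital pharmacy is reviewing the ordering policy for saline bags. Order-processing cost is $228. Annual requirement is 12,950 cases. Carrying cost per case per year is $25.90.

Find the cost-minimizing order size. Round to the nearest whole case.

477 cases

2DS/H = 2·12,950·228/25.9 = 228,000.00
EOQ = √228,000.00 ≈ 477.49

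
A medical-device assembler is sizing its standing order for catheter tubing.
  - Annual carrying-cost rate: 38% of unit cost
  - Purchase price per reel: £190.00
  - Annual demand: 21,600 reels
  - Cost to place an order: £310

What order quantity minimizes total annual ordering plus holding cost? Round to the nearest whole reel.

Holding cost per reel per year: H = 38% × £190 = £72.2000
EOQ = √(2DS/H) = √(2 × 21,600 × 310 / 72.2)
    = √(185,484.76) ≈ 430.68

431 reels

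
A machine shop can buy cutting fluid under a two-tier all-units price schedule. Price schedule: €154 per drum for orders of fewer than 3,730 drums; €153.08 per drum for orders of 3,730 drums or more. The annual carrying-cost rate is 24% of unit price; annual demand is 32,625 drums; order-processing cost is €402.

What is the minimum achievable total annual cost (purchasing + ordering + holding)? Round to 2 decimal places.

€5,055,386.46

H₁ = 24%×€154 = €36.9600;  H₂ = 24%×€153.08 = €36.7392
EOQ₁ = √(2×32,625×402/36.9600) = 842.44  (< 3,730, feasible at tier 1)
EOQ₂ = √(2×32,625×402/36.7392) = 844.96  (< 3,730 → use Q = 3,730 at tier-2 price)
TC(tier 1 (EOQ₁), Q≈842.4) = €5,055,386.46
TC(tier 2, Q≈3,730.0) = €5,066,269.76
Minimum at tier 1 (EOQ₁): €5,055,386.46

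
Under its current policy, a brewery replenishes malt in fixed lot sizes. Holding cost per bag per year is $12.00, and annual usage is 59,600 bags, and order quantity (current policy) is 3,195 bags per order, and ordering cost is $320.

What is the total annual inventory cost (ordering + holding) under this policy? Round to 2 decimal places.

$25,139.33

Orders/yr = 59,600/3,195 = 18.654; ordering cost = 18.654 × $320 = $5,969.33
Average inventory = 3,195/2 = 1597.5; holding cost = 1597.5 × $12 = $19,170.00
Total = $5,969.33 + $19,170.00 = $25,139.33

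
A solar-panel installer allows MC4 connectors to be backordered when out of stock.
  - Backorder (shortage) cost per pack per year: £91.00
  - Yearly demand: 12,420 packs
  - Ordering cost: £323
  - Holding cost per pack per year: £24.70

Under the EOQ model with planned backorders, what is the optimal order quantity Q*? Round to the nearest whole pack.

643 packs

Basic EOQ = √(2·12,420·323/24.7) = 569.939
Backorder adjustment √((H+b)/b) = √((24.7+91)/91) = 1.1276
Q* = 569.939 × 1.1276 ≈ 642.65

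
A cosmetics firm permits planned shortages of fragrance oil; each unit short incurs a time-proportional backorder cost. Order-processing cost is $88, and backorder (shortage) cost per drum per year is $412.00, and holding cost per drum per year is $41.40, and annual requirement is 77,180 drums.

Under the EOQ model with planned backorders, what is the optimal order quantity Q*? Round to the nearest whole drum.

601 drums

Basic EOQ = √(2·77,180·88/41.4) = 572.807
Backorder adjustment √((H+b)/b) = √((41.4+412)/412) = 1.0490
Q* = 572.807 × 1.0490 ≈ 600.90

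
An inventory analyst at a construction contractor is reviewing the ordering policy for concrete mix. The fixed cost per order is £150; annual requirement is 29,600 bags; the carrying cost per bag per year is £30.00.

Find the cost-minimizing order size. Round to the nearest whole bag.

544 bags

Q* = √(2·D·S / H) = √(2·29,600·150 / 30) = √296,000.0 ≈ 544.06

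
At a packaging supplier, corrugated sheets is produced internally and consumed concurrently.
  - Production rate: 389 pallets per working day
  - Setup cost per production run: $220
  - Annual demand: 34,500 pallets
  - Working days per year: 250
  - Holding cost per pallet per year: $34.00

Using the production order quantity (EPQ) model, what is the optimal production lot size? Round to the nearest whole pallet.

832 pallets

Daily demand d = 34,500/250 = 138.000; p = 389; 1 − d/p = 0.64524
EPQ = √(2DS / (H(1 − d/p)))
    = √(2 × 34,500 × 220 / (34 × 0.64524)) ≈ 831.83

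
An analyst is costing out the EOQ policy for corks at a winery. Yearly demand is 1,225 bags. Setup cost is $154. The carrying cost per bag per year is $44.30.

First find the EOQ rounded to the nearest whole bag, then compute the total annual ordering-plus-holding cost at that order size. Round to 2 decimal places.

$4,088.34

EOQ = √(2DS/H) = √(2 × 1,225 × 154 / 44.3)
    = √(8,516.93) ≈ 92.29 → Q = 92 bags
Annual ordering cost = (D/Q)·S = (1,225/92) × 154 = $2,050.54
Annual holding cost  = (Q/2)·H = (92/2) × 44.3 = $2,037.80
Total = $2,050.54 + $2,037.80 = $4,088.34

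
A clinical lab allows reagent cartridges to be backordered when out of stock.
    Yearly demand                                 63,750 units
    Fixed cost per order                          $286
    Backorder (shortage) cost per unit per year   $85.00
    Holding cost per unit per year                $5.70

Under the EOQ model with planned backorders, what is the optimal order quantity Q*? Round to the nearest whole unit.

2,613 units

Basic EOQ = √(2·63,750·286/5.7) = 2,529.302
Backorder adjustment √((H+b)/b) = √((5.7+85)/85) = 1.0330
Q* = 2,529.302 × 1.0330 ≈ 2,612.73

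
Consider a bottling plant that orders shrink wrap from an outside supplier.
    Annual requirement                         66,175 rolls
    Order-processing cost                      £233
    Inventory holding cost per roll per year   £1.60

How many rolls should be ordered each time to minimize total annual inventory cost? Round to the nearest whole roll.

4,390 rolls

Optimal lot size Q* = (2 × 66,175 × £233 / £1.6)^½ ≈ 4,390.16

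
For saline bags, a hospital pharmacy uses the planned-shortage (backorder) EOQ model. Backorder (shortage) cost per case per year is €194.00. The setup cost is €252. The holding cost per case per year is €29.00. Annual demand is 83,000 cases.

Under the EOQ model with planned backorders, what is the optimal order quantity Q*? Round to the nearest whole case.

Basic EOQ = √(2·83,000·252/29) = 1,201.034
Backorder adjustment √((H+b)/b) = √((29+194)/194) = 1.0721
Q* = 1,201.034 × 1.0721 ≈ 1,287.68

1,288 cases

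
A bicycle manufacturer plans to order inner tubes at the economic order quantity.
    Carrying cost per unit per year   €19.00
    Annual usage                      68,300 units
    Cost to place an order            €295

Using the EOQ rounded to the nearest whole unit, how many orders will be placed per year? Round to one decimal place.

46.9 orders per year

Q* = √(2·D·S / H) = √(2·68,300·295 / 19) = √2,120,894.7 ≈ 1,456.33 → Q = 1,456
N = D/Q = 68,300/1,456 ≈ 46.909 orders/yr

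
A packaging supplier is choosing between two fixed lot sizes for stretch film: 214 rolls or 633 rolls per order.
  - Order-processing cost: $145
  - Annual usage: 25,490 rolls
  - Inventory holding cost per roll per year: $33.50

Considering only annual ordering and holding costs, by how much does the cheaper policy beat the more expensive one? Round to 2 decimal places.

$4,414.07

For each Q, cost = (D/Q)·S + (Q/2)·H.
TC(214) = (25,490/214)×145 + (214/2)×33.5 = $20,855.76
TC(633) = (25,490/633)×145 + (633/2)×33.5 = $16,441.69
|ΔTC| = |$20,855.76 − $16,441.69| = $4,414.07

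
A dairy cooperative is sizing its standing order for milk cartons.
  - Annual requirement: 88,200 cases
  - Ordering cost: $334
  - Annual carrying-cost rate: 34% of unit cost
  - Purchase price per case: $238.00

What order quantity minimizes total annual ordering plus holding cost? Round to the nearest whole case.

Carrying cost H = $238 × 34% = $80.9200/case/yr
Optimal lot size Q* = (2 × 88,200 × $334 / $80.92)^½ ≈ 853.29

853 cases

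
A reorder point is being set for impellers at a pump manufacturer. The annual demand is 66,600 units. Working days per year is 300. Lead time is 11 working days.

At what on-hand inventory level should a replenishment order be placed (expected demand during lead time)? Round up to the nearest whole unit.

Daily demand d = 66,600 / 300 = 222.000 units/day
Demand during lead time = 222.000 × 11 = 2,442.00
Reorder point = 2,442.00 → round up

2,442 units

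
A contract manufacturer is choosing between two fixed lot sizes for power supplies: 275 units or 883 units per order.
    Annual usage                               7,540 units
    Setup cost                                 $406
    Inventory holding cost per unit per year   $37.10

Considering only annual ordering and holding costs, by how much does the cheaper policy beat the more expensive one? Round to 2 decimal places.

TC(Q) = (D/Q)S + (Q/2)H
TC(275) = (7,540/275)×406 + (275/2)×37.1 = $16,233.03
TC(883) = (7,540/883)×406 + (883/2)×37.1 = $19,846.51
|ΔTC| = |$16,233.03 − $19,846.51| = $3,613.48

$3,613.48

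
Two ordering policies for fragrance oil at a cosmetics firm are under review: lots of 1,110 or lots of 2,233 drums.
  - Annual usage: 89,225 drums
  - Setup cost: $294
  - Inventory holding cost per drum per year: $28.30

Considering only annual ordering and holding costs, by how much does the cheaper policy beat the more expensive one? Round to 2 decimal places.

Annual cost at Q: ordering D·S/Q plus holding Q·H/2.
TC(1,110) = (89,225/1,110)×294 + (1,110/2)×28.3 = $39,339.07
TC(2,233) = (89,225/2,233)×294 + (2,233/2)×28.3 = $43,344.44
Cheaper: Q = 1,110.  Difference = $4,005.37

$4,005.37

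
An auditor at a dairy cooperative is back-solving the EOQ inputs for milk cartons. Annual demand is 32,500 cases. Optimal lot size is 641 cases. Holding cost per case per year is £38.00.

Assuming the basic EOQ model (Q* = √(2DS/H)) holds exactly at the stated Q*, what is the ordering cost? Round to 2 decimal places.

Since Q* = (2DS/H)^½, squaring gives Q*²·H = 2DS.
S = Q²H / (2D) = 641² × 38 / (2 × 32,500) = 240.2074

£240.21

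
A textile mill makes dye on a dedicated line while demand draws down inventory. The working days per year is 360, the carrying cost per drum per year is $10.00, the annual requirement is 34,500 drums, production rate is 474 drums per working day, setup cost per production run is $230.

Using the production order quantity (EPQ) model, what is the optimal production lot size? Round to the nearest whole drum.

1,410 drums

d = 34,500/360 = 95.8333 drums/day;  effective holding cost H(1 − d/p) = 10·(1 − 95.8333/474) = 7.97820
Q* = √(2DS / H_eff) = √(2·34,500·230 / 7.97820) ≈ 1,410.38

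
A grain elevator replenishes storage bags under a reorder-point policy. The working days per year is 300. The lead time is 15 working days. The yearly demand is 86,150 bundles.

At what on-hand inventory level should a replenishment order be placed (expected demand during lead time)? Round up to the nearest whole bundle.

Daily demand d = 86,150 / 300 = 287.167 bundles/day
Demand during lead time = 287.167 × 15 = 4,307.50
Reorder point = 4,307.50 → round up

4,308 bundles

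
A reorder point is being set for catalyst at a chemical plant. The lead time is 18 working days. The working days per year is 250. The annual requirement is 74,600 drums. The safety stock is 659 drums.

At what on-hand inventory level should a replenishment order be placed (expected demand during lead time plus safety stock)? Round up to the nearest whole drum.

Daily demand d = 74,600 / 250 = 298.400 drums/day
Demand during lead time = 298.400 × 18 = 5,371.20
Reorder point = 5,371.20 + 659 = 6,030.20 → round up

6,031 drums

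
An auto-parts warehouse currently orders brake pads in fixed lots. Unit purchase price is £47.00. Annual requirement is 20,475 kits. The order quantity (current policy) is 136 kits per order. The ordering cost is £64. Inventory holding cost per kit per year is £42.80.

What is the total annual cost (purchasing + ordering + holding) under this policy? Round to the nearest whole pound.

£974,871

Ordering: D/Q × S = 20,475/136 × £64 = £9,635.29
Holding:  Q/2 × H = 136/2 × £42.8 = £2,910.40
Purchase cost = D·C = 20,475 × 47 = £962,325.00
Total = £9,635.29 + £2,910.40 + £962,325.00 = £974,870.69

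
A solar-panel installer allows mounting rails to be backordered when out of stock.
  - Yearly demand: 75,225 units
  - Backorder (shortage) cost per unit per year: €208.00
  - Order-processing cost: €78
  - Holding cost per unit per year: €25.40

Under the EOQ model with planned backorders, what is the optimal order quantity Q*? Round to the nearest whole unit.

720 units

Q* = √(2DS/H) · √((H + b)/b)
   = √(2 × 75,225 × 78 / 25.4) · √((25.4 + 208) / 208)
   = 679.715 × 1.0593 ≈ 720.02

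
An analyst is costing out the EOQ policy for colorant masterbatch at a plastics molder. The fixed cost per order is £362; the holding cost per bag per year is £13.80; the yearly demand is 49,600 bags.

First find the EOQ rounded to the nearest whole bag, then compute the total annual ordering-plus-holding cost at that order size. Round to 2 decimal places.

£22,261.26

2DS/H = 2·49,600·362/13.8 = 2,602,202.90
EOQ = √2,602,202.90 ≈ 1,613.13 → Q = 1,613 bags
Ordering: D/Q × S = 49,600/1,613 × £362 = £11,131.56
Holding:  Q/2 × H = 1,613/2 × £13.8 = £11,129.70
Total = £11,131.56 + £11,129.70 = £22,261.26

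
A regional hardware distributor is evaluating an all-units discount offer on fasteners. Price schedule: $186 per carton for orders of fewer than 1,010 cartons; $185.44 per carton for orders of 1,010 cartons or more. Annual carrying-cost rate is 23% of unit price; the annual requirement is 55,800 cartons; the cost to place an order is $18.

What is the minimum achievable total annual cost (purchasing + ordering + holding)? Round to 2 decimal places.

$10,370,085.31

H₁ = 23%×$186 = $42.7800;  H₂ = 23%×$185.44 = $42.6512
EOQ₁ = √(2×55,800×18/42.7800) = 216.69  (< 1,010, feasible at tier 1)
EOQ₂ = √(2×55,800×18/42.6512) = 217.02  (< 1,010 → use Q = 1,010 at tier-2 price)
TC(tier 1 (EOQ₁), Q≈216.7) = $10,388,070.19
TC(tier 2, Q≈1,010.0) = $10,370,085.31
Minimum at tier 2: $10,370,085.31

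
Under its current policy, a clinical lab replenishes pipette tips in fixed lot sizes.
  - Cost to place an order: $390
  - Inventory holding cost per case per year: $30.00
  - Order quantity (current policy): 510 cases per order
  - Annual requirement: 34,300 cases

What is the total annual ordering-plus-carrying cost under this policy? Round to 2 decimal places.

$33,879.41

Orders/yr = 34,300/510 = 67.255; ordering cost = 67.255 × $390 = $26,229.41
Average inventory = 510/2 = 255; holding cost = 255 × $30 = $7,650.00
Total = $26,229.41 + $7,650.00 = $33,879.41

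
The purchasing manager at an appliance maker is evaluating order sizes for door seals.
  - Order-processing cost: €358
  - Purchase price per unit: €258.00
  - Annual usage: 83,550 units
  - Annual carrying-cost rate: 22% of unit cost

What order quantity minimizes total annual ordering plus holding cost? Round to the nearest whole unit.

1,027 units

H = i·C = 0.22 × €258 = €56.7600 per unit-year
Q* = √(2·D·S / H) = √(2·83,550·358 / 56.76) = √1,053,942.9 ≈ 1,026.62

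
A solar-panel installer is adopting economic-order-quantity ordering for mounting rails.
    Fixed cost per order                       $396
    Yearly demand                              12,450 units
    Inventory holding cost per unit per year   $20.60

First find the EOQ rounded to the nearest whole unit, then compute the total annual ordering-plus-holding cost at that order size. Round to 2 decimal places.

$14,252.17

Q* = √(2·D·S / H) = √(2·12,450·396 / 20.6) = √478,660.2 ≈ 691.85 → Q = 692 units
Orders/yr = 12,450/692 = 17.991; ordering cost = 17.991 × $396 = $7,124.57
Average inventory = 692/2 = 346; holding cost = 346 × $20.6 = $7,127.60
Total = $7,124.57 + $7,127.60 = $14,252.17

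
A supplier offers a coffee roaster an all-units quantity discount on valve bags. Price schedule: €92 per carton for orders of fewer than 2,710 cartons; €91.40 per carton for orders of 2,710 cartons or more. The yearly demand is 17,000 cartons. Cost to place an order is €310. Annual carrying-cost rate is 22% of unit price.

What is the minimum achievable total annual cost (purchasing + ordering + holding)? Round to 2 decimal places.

€1,578,605.81

H₁ = 22%×€92 = €20.2400;  H₂ = 22%×€91.40 = €20.1080
EOQ₁ = √(2×17,000×310/20.2400) = 721.63  (< 2,710, feasible at tier 1)
EOQ₂ = √(2×17,000×310/20.1080) = 724.00  (< 2,710 → use Q = 2,710 at tier-2 price)
TC(tier 1 (EOQ₁), Q≈721.6) = €1,578,605.81
TC(tier 2, Q≈2,710.0) = €1,582,990.99
Minimum at tier 1 (EOQ₁): €1,578,605.81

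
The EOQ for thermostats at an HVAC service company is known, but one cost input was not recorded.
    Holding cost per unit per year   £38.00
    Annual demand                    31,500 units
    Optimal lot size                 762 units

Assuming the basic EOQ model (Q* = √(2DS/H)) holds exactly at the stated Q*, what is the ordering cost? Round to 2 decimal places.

Since Q* = (2DS/H)^½, squaring gives Q*²·H = 2DS.
S = Q²H / (2D) = 762² × 38 / (2 × 31,500) = 350.2297

£350.23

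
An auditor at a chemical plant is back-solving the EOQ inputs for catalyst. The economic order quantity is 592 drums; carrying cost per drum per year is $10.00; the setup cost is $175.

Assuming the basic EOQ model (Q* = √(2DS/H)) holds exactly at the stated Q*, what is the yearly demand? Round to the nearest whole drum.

From Q* = √(2DS/H) ⇒ Q*² = 2DS/H.
D = Q²H / (2S) = 592² × 10 / (2 × 175) = 10,013.26

10,013 drums per year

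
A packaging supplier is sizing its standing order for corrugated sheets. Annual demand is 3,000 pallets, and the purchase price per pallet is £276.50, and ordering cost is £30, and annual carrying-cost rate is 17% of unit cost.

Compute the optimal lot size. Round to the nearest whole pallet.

62 pallets

H = i·C = 0.17 × £276.5 = £47.0050 per pallet-year
2DS/H = 2·3,000·30/47.005 = 3,829.38
EOQ = √3,829.38 ≈ 61.88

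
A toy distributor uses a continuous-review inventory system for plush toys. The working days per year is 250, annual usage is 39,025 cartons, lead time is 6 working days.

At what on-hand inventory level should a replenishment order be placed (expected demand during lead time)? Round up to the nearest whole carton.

937 cartons

Daily demand d = 39,025 / 250 = 156.100 cartons/day
Demand during lead time = 156.100 × 6 = 936.60
Reorder point = 936.60 → round up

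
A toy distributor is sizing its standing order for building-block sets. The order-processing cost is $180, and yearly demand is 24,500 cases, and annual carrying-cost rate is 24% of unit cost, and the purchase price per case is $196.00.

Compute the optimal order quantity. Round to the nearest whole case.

433 cases

Holding cost per case per year: H = 24% × $196 = $47.0400
Optimal lot size Q* = (2 × 24,500 × $180 / $47.04)^½ ≈ 433.01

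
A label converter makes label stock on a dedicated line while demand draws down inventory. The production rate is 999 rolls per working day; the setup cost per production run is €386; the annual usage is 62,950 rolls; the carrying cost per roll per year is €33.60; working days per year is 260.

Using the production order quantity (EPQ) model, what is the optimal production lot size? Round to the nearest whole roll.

Daily demand d = 62,950/260 = 242.115; p = 999; 1 − d/p = 0.75764
EPQ = √(2DS / (H(1 − d/p)))
    = √(2 × 62,950 × 386 / (33.6 × 0.75764)) ≈ 1,381.67

1,382 rolls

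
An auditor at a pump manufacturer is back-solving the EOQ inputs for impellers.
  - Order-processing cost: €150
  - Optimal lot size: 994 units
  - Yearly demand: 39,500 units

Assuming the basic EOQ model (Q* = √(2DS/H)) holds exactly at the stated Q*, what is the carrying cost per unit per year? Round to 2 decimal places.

€11.99

From Q* = √(2DS/H) ⇒ Q*² = 2DS/H.
H = 2DS / Q² = 2 × 39,500 × 150 / 994² = 11.9935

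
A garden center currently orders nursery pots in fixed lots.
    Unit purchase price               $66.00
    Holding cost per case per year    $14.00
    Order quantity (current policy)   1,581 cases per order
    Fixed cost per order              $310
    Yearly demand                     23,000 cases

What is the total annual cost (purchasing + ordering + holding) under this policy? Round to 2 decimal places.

Ordering: D/Q × S = 23,000/1,581 × $310 = $4,509.80
Holding:  Q/2 × H = 1,581/2 × $14 = $11,067.00
Purchase cost = D·C = 23,000 × 66 = $1,518,000.00
Total = $4,509.80 + $11,067.00 + $1,518,000.00 = $1,533,576.80

$1,533,576.80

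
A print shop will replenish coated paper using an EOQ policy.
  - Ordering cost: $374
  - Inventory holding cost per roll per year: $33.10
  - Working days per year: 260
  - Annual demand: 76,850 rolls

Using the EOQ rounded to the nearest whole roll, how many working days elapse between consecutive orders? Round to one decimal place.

EOQ = √(2DS/H) = √(2 × 76,850 × 374 / 33.1)
    = √(1,736,670.69) ≈ 1,317.83 → Q = 1,318 rolls
Days between orders = 260 / (D/Q) = 260 / 58.308 ≈ 4.459

4.5 days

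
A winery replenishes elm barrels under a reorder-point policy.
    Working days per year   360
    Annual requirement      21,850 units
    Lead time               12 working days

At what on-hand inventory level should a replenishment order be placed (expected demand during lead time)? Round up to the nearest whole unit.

Daily demand d = 21,850 / 360 = 60.694 units/day
Demand during lead time = 60.694 × 12 = 728.33
Reorder point = 728.33 → round up

729 units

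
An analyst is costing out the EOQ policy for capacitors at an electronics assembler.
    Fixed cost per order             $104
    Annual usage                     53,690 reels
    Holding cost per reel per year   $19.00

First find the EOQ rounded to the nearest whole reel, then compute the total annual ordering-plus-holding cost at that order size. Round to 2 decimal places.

$14,566.50

EOQ = √(2DS/H) = √(2 × 53,690 × 104 / 19)
    = √(587,764.21) ≈ 766.66 → Q = 767 reels
Annual ordering cost = (D/Q)·S = (53,690/767) × 104 = $7,280.00
Annual holding cost  = (Q/2)·H = (767/2) × 19 = $7,286.50
Total = $7,280.00 + $7,286.50 = $14,566.50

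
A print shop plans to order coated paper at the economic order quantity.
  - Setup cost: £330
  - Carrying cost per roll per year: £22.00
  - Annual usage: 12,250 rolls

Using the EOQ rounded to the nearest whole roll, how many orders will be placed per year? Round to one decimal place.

Q* = √(2·D·S / H) = √(2·12,250·330 / 22) = √367,500.0 ≈ 606.22 → Q = 606
Orders per year = D/Q = 12,250 / 606 = 20.215

20.2 orders per year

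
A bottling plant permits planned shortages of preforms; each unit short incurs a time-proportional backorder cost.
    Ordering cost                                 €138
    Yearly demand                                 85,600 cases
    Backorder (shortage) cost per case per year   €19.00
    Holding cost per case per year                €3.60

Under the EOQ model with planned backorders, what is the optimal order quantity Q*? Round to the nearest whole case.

2,794 cases

Basic EOQ = √(2·85,600·138/3.6) = 2,561.770
Backorder adjustment √((H+b)/b) = √((3.6+19)/19) = 1.0906
Q* = 2,561.770 × 1.0906 ≈ 2,793.94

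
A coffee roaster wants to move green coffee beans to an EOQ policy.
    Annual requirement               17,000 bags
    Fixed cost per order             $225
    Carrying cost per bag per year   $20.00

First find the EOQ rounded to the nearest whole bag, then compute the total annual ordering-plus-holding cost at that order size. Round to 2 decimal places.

2DS/H = 2·17,000·225/20 = 382,500.00
EOQ = √382,500.00 ≈ 618.47 → Q = 618 bags
Ordering: D/Q × S = 17,000/618 × $225 = $6,189.32
Holding:  Q/2 × H = 618/2 × $20 = $6,180.00
Total = $6,189.32 + $6,180.00 = $12,369.32

$12,369.32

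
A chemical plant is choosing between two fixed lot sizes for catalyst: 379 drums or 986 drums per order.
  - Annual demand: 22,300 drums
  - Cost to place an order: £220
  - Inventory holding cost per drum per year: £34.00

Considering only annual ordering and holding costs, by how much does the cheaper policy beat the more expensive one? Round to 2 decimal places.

£2,350.07

For each Q, cost = (D/Q)·S + (Q/2)·H.
TC(379) = (22,300/379)×220 + (379/2)×34 = £19,387.59
TC(986) = (22,300/986)×220 + (986/2)×34 = £21,737.66
|ΔTC| = |£19,387.59 − £21,737.66| = £2,350.07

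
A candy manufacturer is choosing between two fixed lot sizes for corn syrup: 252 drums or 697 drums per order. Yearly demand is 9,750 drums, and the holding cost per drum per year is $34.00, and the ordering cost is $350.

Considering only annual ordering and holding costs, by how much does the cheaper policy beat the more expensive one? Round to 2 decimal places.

$1,080.68

Annual cost at Q: ordering D·S/Q plus holding Q·H/2.
TC(252) = (9,750/252)×350 + (252/2)×34 = $17,825.67
TC(697) = (9,750/697)×350 + (697/2)×34 = $16,744.98
Cheaper: Q = 697.  Difference = $1,080.68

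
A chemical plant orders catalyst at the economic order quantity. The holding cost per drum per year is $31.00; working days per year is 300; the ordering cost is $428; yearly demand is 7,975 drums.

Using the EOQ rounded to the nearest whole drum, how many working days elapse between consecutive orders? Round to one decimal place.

17.6 days

Q* = √(2·D·S / H) = √(2·7,975·428 / 31) = √220,212.9 ≈ 469.27 → Q = 469 drums
T = Q/D × 300 days = 469/7,975 × 300 = 17.643 days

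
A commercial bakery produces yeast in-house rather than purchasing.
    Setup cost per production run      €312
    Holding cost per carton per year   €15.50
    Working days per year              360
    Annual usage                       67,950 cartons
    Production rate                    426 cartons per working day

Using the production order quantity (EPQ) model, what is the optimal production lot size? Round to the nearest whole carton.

2,216 cartons

d = 67,950/360 = 188.7500 cartons/day;  effective holding cost H(1 − d/p) = 15.5·(1 − 188.7500/426) = 8.63234
Q* = √(2DS / H_eff) = √(2·67,950·312 / 8.63234) ≈ 2,216.27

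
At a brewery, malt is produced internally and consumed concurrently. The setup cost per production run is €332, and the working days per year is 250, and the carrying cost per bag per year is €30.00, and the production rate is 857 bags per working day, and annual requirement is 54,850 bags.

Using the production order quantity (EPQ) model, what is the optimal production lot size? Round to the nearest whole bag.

d = 54,850/250 = 219.4000 bags/day;  effective holding cost H(1 − d/p) = 30·(1 − 219.4000/857) = 22.31972
Q* = √(2DS / H_eff) = √(2·54,850·332 / 22.31972) ≈ 1,277.40

1,277 bags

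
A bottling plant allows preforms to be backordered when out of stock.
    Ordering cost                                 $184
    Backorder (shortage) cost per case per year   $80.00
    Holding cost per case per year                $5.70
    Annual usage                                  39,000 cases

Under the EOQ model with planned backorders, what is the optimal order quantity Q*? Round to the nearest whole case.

Basic EOQ = √(2·39,000·184/5.7) = 1,586.788
Backorder adjustment √((H+b)/b) = √((5.7+80)/80) = 1.0350
Q* = 1,586.788 × 1.0350 ≈ 1,642.34

1,642 cases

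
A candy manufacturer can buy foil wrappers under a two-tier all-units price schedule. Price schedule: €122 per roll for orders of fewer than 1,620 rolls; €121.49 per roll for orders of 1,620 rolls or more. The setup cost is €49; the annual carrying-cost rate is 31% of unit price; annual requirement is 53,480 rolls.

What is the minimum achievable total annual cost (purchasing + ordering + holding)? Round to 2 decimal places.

H₁ = 31%×€122 = €37.8200;  H₂ = 31%×€121.49 = €37.6619
EOQ₁ = √(2×53,480×49/37.8200) = 372.26  (< 1,620, feasible at tier 1)
EOQ₂ = √(2×53,480×49/37.6619) = 373.04  (< 1,620 → use Q = 1,620 at tier-2 price)
TC(tier 1 (EOQ₁), Q≈372.3) = €6,538,638.93
TC(tier 2, Q≈1,620.0) = €6,529,408.94
Minimum at tier 2: €6,529,408.94

€6,529,408.94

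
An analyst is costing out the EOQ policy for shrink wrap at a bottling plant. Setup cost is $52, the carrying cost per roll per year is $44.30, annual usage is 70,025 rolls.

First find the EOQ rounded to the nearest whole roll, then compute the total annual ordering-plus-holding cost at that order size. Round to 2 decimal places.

$17,961.61

2DS/H = 2·70,025·52/44.3 = 164,392.78
EOQ = √164,392.78 ≈ 405.45 → Q = 405 rolls
Annual ordering cost = (D/Q)·S = (70,025/405) × 52 = $8,990.86
Annual holding cost  = (Q/2)·H = (405/2) × 44.3 = $8,970.75
Total = $8,990.86 + $8,970.75 = $17,961.61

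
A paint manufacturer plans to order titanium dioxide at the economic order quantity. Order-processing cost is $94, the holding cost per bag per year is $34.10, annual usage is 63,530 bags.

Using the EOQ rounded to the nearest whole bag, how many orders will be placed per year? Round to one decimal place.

107.3 orders per year

Q* = √(2·D·S / H) = √(2·63,530·94 / 34.1) = √350,253.4 ≈ 591.82 → Q = 592
N = D/Q = 63,530/592 ≈ 107.314 orders/yr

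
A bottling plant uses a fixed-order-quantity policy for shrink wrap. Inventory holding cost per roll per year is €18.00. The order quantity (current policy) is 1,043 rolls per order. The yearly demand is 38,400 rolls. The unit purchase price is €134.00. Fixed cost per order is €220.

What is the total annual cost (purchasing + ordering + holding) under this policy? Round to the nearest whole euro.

Orders/yr = 38,400/1,043 = 36.817; ordering cost = 36.817 × €220 = €8,099.71
Average inventory = 1,043/2 = 521.5; holding cost = 521.5 × €18 = €9,387.00
Purchase cost = D·C = 38,400 × 134 = €5,145,600.00
Total = €8,099.71 + €9,387.00 + €5,145,600.00 = €5,163,086.71

€5,163,087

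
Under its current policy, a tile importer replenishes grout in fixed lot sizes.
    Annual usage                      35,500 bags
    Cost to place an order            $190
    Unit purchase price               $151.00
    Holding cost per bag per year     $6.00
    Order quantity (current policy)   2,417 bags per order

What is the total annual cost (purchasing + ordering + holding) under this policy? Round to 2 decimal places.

$5,370,541.65

Orders/yr = 35,500/2,417 = 14.688; ordering cost = 14.688 × $190 = $2,790.65
Average inventory = 2,417/2 = 1208.5; holding cost = 1208.5 × $6 = $7,251.00
Purchase cost = D·C = 35,500 × 151 = $5,360,500.00
Total = $2,790.65 + $7,251.00 + $5,360,500.00 = $5,370,541.65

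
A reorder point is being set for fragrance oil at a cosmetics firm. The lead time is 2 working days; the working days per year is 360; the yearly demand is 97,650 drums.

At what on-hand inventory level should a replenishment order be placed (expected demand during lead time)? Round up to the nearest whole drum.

543 drums

Daily demand d = 97,650 / 360 = 271.250 drums/day
Demand during lead time = 271.250 × 2 = 542.50
Reorder point = 542.50 → round up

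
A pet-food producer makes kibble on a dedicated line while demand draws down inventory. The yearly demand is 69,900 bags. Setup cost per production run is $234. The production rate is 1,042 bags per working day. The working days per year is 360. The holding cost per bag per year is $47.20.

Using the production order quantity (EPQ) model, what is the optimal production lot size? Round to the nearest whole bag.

d = 69,900/360 = 194.1667 bags/day;  effective holding cost H(1 − d/p) = 47.2·(1 − 194.1667/1042) = 38.40473
Q* = √(2DS / H_eff) = √(2·69,900·234 / 38.40473) ≈ 922.93

923 bags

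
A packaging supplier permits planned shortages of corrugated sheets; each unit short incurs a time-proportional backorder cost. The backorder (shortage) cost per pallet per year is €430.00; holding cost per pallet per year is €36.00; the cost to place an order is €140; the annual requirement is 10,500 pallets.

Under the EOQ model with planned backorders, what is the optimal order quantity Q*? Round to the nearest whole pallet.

297 pallets

Q* = √(2DS/H) · √((H + b)/b)
   = √(2 × 10,500 × 140 / 36) · √((36 + 430) / 430)
   = 285.774 × 1.0410 ≈ 297.50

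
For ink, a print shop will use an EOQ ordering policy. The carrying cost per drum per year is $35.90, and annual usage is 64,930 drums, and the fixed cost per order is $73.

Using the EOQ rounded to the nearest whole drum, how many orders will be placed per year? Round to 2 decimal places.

126.32 orders per year

Optimal lot size Q* = (2 × 64,930 × $73 / $35.9)^½ ≈ 513.87 → Q = 514
Orders per year = D/Q = 64,930 / 514 = 126.323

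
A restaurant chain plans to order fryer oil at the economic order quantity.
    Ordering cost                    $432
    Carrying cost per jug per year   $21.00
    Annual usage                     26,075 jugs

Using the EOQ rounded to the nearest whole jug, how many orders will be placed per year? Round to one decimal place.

EOQ = √(2DS/H) = √(2 × 26,075 × 432 / 21)
    = √(1,072,800.00) ≈ 1,035.76 → Q = 1,036
Orders per year = D/Q = 26,075 / 1,036 = 25.169

25.2 orders per year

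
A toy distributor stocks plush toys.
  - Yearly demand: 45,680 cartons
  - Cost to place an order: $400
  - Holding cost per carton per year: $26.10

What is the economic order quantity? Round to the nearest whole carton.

1,183 cartons

2DS/H = 2·45,680·400/26.1 = 1,400,153.26
EOQ = √1,400,153.26 ≈ 1,183.28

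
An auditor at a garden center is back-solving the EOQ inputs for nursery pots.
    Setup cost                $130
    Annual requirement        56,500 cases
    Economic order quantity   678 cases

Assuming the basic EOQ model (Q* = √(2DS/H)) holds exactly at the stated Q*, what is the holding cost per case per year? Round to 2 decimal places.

$31.96

EOQ relation: Q² = 2DS/H, so rearrange for the unknown.
H = 2DS / Q² = 2 × 56,500 × 130 / 678² = 31.9567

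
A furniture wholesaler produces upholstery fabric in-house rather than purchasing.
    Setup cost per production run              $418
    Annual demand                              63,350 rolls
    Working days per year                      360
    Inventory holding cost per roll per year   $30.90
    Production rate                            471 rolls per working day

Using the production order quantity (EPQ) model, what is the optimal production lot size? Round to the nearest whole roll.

Daily demand d = 63,350/360 = 175.972; p = 471; 1 − d/p = 0.62639
EPQ = √(2DS / (H(1 − d/p)))
    = √(2 × 63,350 × 418 / (30.9 × 0.62639)) ≈ 1,654.16

1,654 rolls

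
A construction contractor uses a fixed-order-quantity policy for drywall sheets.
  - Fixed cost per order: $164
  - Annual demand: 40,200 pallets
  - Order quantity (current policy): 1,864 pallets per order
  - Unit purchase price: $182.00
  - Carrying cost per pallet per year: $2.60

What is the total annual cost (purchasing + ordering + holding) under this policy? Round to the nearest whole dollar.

$7,322,360

Annual ordering cost = (D/Q)·S = (40,200/1,864) × 164 = $3,536.91
Annual holding cost  = (Q/2)·H = (1,864/2) × 2.6 = $2,423.20
Purchase cost = D·C = 40,200 × 182 = $7,316,400.00
Total = $3,536.91 + $2,423.20 + $7,316,400.00 = $7,322,360.11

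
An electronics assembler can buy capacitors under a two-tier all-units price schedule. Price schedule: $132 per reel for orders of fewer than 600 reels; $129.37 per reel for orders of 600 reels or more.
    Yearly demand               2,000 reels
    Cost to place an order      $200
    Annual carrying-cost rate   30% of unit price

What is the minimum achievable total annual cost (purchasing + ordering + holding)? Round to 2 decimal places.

$269,628.50

H₁ = 30%×$132 = $39.6000;  H₂ = 30%×$129.37 = $38.8110
EOQ₁ = √(2×2,000×200/39.6000) = 142.13  (< 600, feasible at tier 1)
EOQ₂ = √(2×2,000×200/38.8110) = 143.57  (< 600 → use Q = 600 at tier-2 price)
TC(tier 1 (EOQ₁), Q≈142.1) = $269,628.50
TC(tier 2, Q≈600.0) = $271,049.97
Minimum at tier 1 (EOQ₁): $269,628.50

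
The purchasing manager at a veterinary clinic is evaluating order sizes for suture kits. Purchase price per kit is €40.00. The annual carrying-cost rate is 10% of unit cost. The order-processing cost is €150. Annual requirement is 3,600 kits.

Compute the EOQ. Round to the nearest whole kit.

520 kits

Holding cost per kit per year: H = 10% × €40 = €4.0000
Q* = √(2·D·S / H) = √(2·3,600·150 / 4) = √270,000.0 ≈ 519.62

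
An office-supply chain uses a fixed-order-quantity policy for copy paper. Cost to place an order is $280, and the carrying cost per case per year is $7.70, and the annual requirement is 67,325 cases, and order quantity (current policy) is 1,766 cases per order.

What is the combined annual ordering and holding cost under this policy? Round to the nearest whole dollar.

Orders/yr = 67,325/1,766 = 38.123; ordering cost = 38.123 × $280 = $10,674.41
Average inventory = 1,766/2 = 883; holding cost = 883 × $7.7 = $6,799.10
Total = $10,674.41 + $6,799.10 = $17,473.51

$17,474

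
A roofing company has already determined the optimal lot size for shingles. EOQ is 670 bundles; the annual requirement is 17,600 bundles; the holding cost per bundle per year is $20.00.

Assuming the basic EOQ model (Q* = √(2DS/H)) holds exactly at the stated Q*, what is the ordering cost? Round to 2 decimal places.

$255.06

EOQ relation: Q² = 2DS/H, so rearrange for the unknown.
S = Q²H / (2D) = 670² × 20 / (2 × 17,600) = 255.0568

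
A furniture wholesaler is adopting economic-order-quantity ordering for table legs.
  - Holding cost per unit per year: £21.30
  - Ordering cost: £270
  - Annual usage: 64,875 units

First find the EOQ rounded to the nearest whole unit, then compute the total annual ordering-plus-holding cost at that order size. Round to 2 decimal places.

2DS/H = 2·64,875·270/21.3 = 1,644,718.31
EOQ = √1,644,718.31 ≈ 1,282.47 → Q = 1,282 units
Orders/yr = 64,875/1,282 = 50.605; ordering cost = 50.605 × £270 = £13,663.22
Average inventory = 1,282/2 = 641; holding cost = 641 × £21.3 = £13,653.30
Total = £13,663.22 + £13,653.30 = £27,316.52

£27,316.52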